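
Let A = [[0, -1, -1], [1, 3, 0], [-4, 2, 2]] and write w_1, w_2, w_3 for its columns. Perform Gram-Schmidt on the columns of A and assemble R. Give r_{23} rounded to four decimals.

r_{23} = 0.7478

q_1 = w_1/‖w_1‖ = (0, 1, -4)/4.1231 = (0.0000, 0.2425, -0.9701).
r_{12} = q_1·w_2 = -1.2127.
u_2 = w_2 + 1.2127·q_1 = (-1.0000, 3.2941, 0.8235).
‖u_2‖ = 3.5397, so q_2 = (-0.2825, 0.9306, 0.2327).
r_{23} = q_2·w_3 = 0.7478.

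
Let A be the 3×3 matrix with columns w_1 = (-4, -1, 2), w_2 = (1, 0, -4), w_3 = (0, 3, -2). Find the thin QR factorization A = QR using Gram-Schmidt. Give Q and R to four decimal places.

Q = [[-0.8729, -0.4037, -0.2741], [-0.2182, -0.1794, 0.9593], [0.4364, -0.8971, -0.0685]], R = [[4.5826, -2.6186, -1.5275], [0.0000, 3.1848, 1.2560], [0.0000, 0.0000, 3.0148]]

q_1 = w_1/‖w_1‖ = (-4, -1, 2)/4.5826 = (-0.8729, -0.2182, 0.4364).
r_{12} = q_1·w_2 = -2.6186.
u_2 = w_2 + 2.6186·q_1 = (-1.2857, -0.5714, -2.8571).
‖u_2‖ = 3.1848, so q_2 = (-0.4037, -0.1794, -0.8971).
r_{13} = q_1·w_3 = -1.5275; r_{23} = q_2·w_3 = 1.2560.
u_3 = w_3 + 1.5275·q_1 − 1.2560·q_2 = (-0.8263, 2.8920, -0.2066).
‖u_3‖ = 3.0148, so q_3 = (-0.2741, 0.9593, -0.0685).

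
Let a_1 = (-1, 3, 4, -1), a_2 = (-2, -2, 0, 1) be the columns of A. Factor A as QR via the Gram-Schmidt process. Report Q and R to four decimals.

e_1 = a_1/‖a_1‖ = (-1, 3, 4, -1)/5.1962 = (-0.1925, 0.5774, 0.7698, -0.1925).
r_{12} = e_1·a_2 = -0.9623.
u_2 = a_2 + 0.9623·e_1 = (-2.1852, -1.4444, 0.7407, 0.8148).
‖u_2‖ = 2.8415, so e_2 = (-0.7690, -0.5083, 0.2607, 0.2868).

Q = [[-0.1925, -0.7690], [0.5774, -0.5083], [0.7698, 0.2607], [-0.1925, 0.2868]], R = [[5.1962, -0.9623], [0.0000, 2.8415]]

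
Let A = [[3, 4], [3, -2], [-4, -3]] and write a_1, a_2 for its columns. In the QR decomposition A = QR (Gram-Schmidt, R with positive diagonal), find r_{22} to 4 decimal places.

r_{22} = 4.4125

a_1 = (3, 3, -4); ‖a_1‖ = 5.8310, so q_1 = (0.5145, 0.5145, -0.6860).
q_1·a_2 = 0.5145·4 + 0.5145·(-2) + (-0.6860)·(-3) = 3.0870.
u_2 = a_2 − 3.0870·q_1 = (2.4118, -3.5882, -0.8824).
r_{22} = ‖u_2‖ = 4.4125.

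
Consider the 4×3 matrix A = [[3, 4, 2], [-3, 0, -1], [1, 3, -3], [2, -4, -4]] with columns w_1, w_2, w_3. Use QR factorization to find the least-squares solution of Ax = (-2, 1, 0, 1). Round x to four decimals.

w_1 = (3, -3, 1, 2); ‖w_1‖ = 4.7958, so e_1 = (0.6255, -0.6255, 0.2085, 0.4170).
e_1·w_2 = 0.6255·4 + (-0.6255)·0 + 0.2085·3 + 0.4170·(-4) = 1.4596.
u_2 = w_2 − 1.4596·e_1 = (3.0870, 0.9130, 2.6957, -4.6087).
‖u_2‖ = 6.2345, so e_2 = (0.4951, 0.1464, 0.4324, -0.7392).
e_1·w_3 = 0.6255·2 + (-0.6255)·(-1) + 0.2085·(-3) + 0.4170·(-4) = -0.4170; e_2·w_3 = 0.4951·2 + 0.1464·(-1) + 0.4324·(-3) + (-0.7392)·(-4) = 2.5036.
u_3 = w_3 + 0.4170·e_1 − 2.5036·e_2 = (1.0213, -1.6275, -3.9955, -1.9754).
‖u_3‖ = 4.8537, so e_3 = (0.2104, -0.3353, -0.8232, -0.4070).
Qᵀb = (-1.4596, -1.5830, -1.1631).
Back-substitute: x_3 = -1.1631/4.8537 = -0.2396.
x_2 = (-1.5830 − 2.5036·(-0.2396))/6.2345 = -0.1577.
x_1 = (-1.4596 − 1.4596·(-0.1577) + 0.4170·(-0.2396))/4.7958 = -0.2772.

x = (-0.2772, -0.1577, -0.2396)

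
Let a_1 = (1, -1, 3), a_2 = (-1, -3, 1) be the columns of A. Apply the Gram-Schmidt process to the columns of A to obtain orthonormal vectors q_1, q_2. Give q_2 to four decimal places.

a_1 = (1, -1, 3); ‖a_1‖ = 3.3166, so q_1 = (0.3015, -0.3015, 0.9045).
q_1·a_2 = 0.3015·(-1) + (-0.3015)·(-3) + 0.9045·1 = 1.5076.
u_2 = a_2 − 1.5076·q_1 = (-1.4545, -2.5455, -0.3636).
‖u_2‖ = 2.9542, so q_2 = (-0.4924, -0.8616, -0.1231).

q_2 = (-0.4924, -0.8616, -0.1231)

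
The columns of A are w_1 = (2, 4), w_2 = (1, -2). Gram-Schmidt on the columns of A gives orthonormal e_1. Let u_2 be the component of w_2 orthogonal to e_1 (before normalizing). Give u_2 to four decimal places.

u_2 = (1.6000, -0.8000)

e_1 = w_1/‖w_1‖ = (2, 4)/4.4721 = (0.4472, 0.8944).
r_{12} = e_1·w_2 = -1.3416.
u_2 = w_2 + 1.3416·e_1 = (1.6000, -0.8000).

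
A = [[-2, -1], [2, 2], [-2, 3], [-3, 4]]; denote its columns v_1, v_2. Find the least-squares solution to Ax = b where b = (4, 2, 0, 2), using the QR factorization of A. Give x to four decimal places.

v_1 = (-2, 2, -2, -3); ‖v_1‖ = 4.5826, so e_1 = (-0.4364, 0.4364, -0.4364, -0.6547).
e_1·v_2 = (-0.4364)·(-1) + 0.4364·2 + (-0.4364)·3 + (-0.6547)·4 = -2.6186.
u_2 = v_2 + 2.6186·e_1 = (-2.1429, 3.1429, 1.8571, 2.2857).
‖u_2‖ = 4.8107, so e_2 = (-0.4454, 0.6533, 0.3860, 0.4751).
Qᵀb = (-2.1822, 0.4751).
Back-substitute: x_2 = 0.4751/4.8107 = 0.0988.
x_1 = (-2.1822 + 2.6186·0.0988)/4.5826 = -0.4198.

x = (-0.4198, 0.0988)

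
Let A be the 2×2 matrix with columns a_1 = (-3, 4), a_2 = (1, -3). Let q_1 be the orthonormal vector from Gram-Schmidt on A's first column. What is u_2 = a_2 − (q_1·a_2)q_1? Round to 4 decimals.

a_1 = (-3, 4); ‖a_1‖ = 5.0000, so q_1 = (-0.6000, 0.8000).
q_1·a_2 = (-0.6000)·1 + 0.8000·(-3) = -3.0000.
u_2 = a_2 + 3.0000·q_1 = (-0.8000, -0.6000).

u_2 = (-0.8000, -0.6000)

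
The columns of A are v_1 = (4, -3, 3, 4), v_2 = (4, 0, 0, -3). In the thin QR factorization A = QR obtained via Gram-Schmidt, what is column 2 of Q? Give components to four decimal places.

e_1 = v_1/‖v_1‖ = (4, -3, 3, 4)/7.0711 = (0.5657, -0.4243, 0.4243, 0.5657).
r_{12} = e_1·v_2 = 0.5657.
u_2 = v_2 − 0.5657·e_1 = (3.6800, 0.2400, -0.2400, -3.3200).
‖u_2‖ = 4.9679, so e_2 = (0.7408, 0.0483, -0.0483, -0.6683).

e_2 = (0.7408, 0.0483, -0.0483, -0.6683)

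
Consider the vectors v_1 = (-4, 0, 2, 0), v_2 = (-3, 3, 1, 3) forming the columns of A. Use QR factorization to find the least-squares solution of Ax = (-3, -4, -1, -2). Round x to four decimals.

x = (1.1538, -0.9341)

v_1 = (-4, 0, 2, 0); ‖v_1‖ = 4.4721, so e_1 = (-0.8944, 0.0000, 0.4472, 0.0000).
e_1·v_2 = (-0.8944)·(-3) + 0.0000·3 + 0.4472·1 + 0.0000·3 = 3.1305.
u_2 = v_2 − 3.1305·e_1 = (-0.2000, 3.0000, -0.4000, 3.0000).
‖u_2‖ = 4.2661, so e_2 = (-0.0469, 0.7032, -0.0938, 0.7032).
Qᵀb = (2.2361, -3.9849).
Back-substitute: x_2 = -3.9849/4.2661 = -0.9341.
x_1 = (2.2361 − 3.1305·(-0.9341))/4.4721 = 1.1538.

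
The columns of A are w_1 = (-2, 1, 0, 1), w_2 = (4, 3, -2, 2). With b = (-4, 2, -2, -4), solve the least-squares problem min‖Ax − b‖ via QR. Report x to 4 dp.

x = (0.8254, -0.3492)

w_1 = (-2, 1, 0, 1); ‖w_1‖ = 2.4495, so q_1 = (-0.8165, 0.4082, 0.0000, 0.4082).
q_1·w_2 = (-0.8165)·4 + 0.4082·3 + 0.0000·(-2) + 0.4082·2 = -1.2247.
u_2 = w_2 + 1.2247·q_1 = (3.0000, 3.5000, -2.0000, 2.5000).
‖u_2‖ = 5.6125, so q_2 = (0.5345, 0.6236, -0.3563, 0.4454).
Qᵀb = (2.4495, -1.9599).
Back-substitute: x_2 = -1.9599/5.6125 = -0.3492.
x_1 = (2.4495 + 1.2247·(-0.3492))/2.4495 = 0.8254.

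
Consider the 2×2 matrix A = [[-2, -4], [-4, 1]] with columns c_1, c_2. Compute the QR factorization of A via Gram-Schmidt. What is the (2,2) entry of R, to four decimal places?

r_{22} = 4.0249

c_1 = (-2, -4); ‖c_1‖ = 4.4721, so q_1 = (-0.4472, -0.8944).
q_1·c_2 = (-0.4472)·(-4) + (-0.8944)·1 = 0.8944.
u_2 = c_2 − 0.8944·q_1 = (-3.6000, 1.8000).
r_{22} = ‖u_2‖ = 4.0249.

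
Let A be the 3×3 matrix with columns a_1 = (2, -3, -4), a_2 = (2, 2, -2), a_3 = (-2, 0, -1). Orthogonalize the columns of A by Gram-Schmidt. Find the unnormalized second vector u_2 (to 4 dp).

a_1 = (2, -3, -4); ‖a_1‖ = 5.3852, so e_1 = (0.3714, -0.5571, -0.7428).
e_1·a_2 = 0.3714·2 + (-0.5571)·2 + (-0.7428)·(-2) = 1.1142.
u_2 = a_2 − 1.1142·e_1 = (1.5862, 2.6207, -1.1724).

u_2 = (1.5862, 2.6207, -1.1724)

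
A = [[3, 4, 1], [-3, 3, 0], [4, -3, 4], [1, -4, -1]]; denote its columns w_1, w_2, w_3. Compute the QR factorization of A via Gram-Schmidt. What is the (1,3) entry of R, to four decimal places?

r_{13} = 3.0426

e_1 = w_1/‖w_1‖ = (3, -3, 4, 1)/5.9161 = (0.5071, -0.5071, 0.6761, 0.1690).
r_{13} = e_1·w_3 = 3.0426.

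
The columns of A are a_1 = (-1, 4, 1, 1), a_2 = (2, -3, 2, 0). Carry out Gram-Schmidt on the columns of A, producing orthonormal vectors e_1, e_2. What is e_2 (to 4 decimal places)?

a_1 = (-1, 4, 1, 1); ‖a_1‖ = 4.3589, so e_1 = (-0.2294, 0.9177, 0.2294, 0.2294).
e_1·a_2 = (-0.2294)·2 + 0.9177·(-3) + 0.2294·2 + 0.2294·0 = -2.7530.
u_2 = a_2 + 2.7530·e_1 = (1.3684, -0.4737, 2.6316, 0.6316).
‖u_2‖ = 3.0694, so e_2 = (0.4458, -0.1543, 0.8574, 0.2058).

e_2 = (0.4458, -0.1543, 0.8574, 0.2058)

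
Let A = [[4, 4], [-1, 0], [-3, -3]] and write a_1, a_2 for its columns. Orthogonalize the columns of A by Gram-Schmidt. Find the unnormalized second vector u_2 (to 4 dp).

a_1 = (4, -1, -3); ‖a_1‖ = 5.0990, so q_1 = (0.7845, -0.1961, -0.5883).
q_1·a_2 = 0.7845·4 + (-0.1961)·0 + (-0.5883)·(-3) = 4.9029.
u_2 = a_2 − 4.9029·q_1 = (0.1538, 0.9615, -0.1154).

u_2 = (0.1538, 0.9615, -0.1154)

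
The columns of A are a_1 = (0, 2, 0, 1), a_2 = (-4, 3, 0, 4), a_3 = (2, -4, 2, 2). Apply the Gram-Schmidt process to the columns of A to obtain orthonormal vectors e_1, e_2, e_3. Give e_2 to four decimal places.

a_1 = (0, 2, 0, 1); ‖a_1‖ = 2.2361, so e_1 = (0.0000, 0.8944, 0.0000, 0.4472).
e_1·a_2 = 0.0000·(-4) + 0.8944·3 + 0.0000·0 + 0.4472·4 = 4.4721.
u_2 = a_2 − 4.4721·e_1 = (-4.0000, -1.0000, 0.0000, 2.0000).
‖u_2‖ = 4.5826, so e_2 = (-0.8729, -0.2182, 0.0000, 0.4364).

e_2 = (-0.8729, -0.2182, 0.0000, 0.4364)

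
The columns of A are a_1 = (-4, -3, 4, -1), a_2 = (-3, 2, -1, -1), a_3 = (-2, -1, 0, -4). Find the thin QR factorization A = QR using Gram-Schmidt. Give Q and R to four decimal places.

e_1 = a_1/‖a_1‖ = (-4, -3, 4, -1)/6.4807 = (-0.6172, -0.4629, 0.6172, -0.1543).
r_{12} = e_1·a_2 = 0.4629.
u_2 = a_2 − 0.4629·e_1 = (-2.7143, 2.2143, -1.2857, -0.9286).
‖u_2‖ = 3.8452, so e_2 = (-0.7059, 0.5759, -0.3344, -0.2415).
r_{13} = e_1·a_3 = 2.3146; r_{23} = e_2·a_3 = 1.8019.
u_3 = a_3 − 2.3146·e_1 − 1.8019·e_2 = (0.7005, -0.9662, -0.8261, -3.2077).
‖u_3‖ = 3.5208, so e_3 = (0.1990, -0.2744, -0.2346, -0.9111).

Q = [[-0.6172, -0.7059, 0.1990], [-0.4629, 0.5759, -0.2744], [0.6172, -0.3344, -0.2346], [-0.1543, -0.2415, -0.9111]], R = [[6.4807, 0.4629, 2.3146], [0.0000, 3.8452, 1.8019], [0.0000, 0.0000, 3.5208]]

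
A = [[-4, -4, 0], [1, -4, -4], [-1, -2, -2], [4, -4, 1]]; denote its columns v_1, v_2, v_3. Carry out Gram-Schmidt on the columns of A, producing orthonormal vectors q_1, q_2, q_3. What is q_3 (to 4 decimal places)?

q_3 = (0.3893, -0.7114, -0.3267, 0.4855)

v_1 = (-4, 1, -1, 4); ‖v_1‖ = 5.8310, so q_1 = (-0.6860, 0.1715, -0.1715, 0.6860).
q_1·v_2 = (-0.6860)·(-4) + 0.1715·(-4) + (-0.1715)·(-2) + 0.6860·(-4) = -0.3430.
u_2 = v_2 + 0.3430·q_1 = (-4.2353, -3.9412, -2.0588, -3.7647).
‖u_2‖ = 7.2029, so q_2 = (-0.5880, -0.5472, -0.2858, -0.5227).
q_1·v_3 = (-0.6860)·0 + 0.1715·(-4) + (-0.1715)·(-2) + 0.6860·1 = 0.3430; q_2·v_3 = (-0.5880)·0 + (-0.5472)·(-4) + (-0.2858)·(-2) + (-0.5227)·1 = 2.2376.
u_3 = v_3 − 0.3430·q_1 − 2.2376·q_2 = (1.5510, -2.8345, -1.3016, 1.9342).
‖u_3‖ = 3.9844, so q_3 = (0.3893, -0.7114, -0.3267, 0.4855).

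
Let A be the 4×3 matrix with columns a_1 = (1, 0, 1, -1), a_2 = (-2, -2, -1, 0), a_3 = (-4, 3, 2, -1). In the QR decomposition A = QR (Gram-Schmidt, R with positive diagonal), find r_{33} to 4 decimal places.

a_1 = (1, 0, 1, -1); ‖a_1‖ = 1.7321, so e_1 = (0.5774, 0.0000, 0.5774, -0.5774).
e_1·a_2 = 0.5774·(-2) + 0.0000·(-2) + 0.5774·(-1) + (-0.5774)·0 = -1.7321.
u_2 = a_2 + 1.7321·e_1 = (-1.0000, -2.0000, 0.0000, -1.0000).
‖u_2‖ = 2.4495, so e_2 = (-0.4082, -0.8165, 0.0000, -0.4082).
e_1·a_3 = 0.5774·(-4) + 0.0000·3 + 0.5774·2 + (-0.5774)·(-1) = -0.5774; e_2·a_3 = (-0.4082)·(-4) + (-0.8165)·3 + 0.0000·2 + (-0.4082)·(-1) = -0.4082.
u_3 = a_3 + 0.5774·e_1 + 0.4082·e_2 = (-3.8333, 2.6667, 2.3333, -1.5000).
r_{33} = ‖u_3‖ = 5.4314.

r_{33} = 5.4314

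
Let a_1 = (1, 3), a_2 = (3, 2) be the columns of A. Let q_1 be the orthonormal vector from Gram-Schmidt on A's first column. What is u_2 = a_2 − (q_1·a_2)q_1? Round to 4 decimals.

q_1 = a_1/‖a_1‖ = (1, 3)/3.1623 = (0.3162, 0.9487).
r_{12} = q_1·a_2 = 2.8460.
u_2 = a_2 − 2.8460·q_1 = (2.1000, -0.7000).

u_2 = (2.1000, -0.7000)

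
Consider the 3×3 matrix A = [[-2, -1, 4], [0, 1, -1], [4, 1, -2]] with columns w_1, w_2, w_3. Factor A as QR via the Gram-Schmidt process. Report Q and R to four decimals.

q_1 = w_1/‖w_1‖ = (-2, 0, 4)/4.4721 = (-0.4472, 0.0000, 0.8944).
r_{12} = q_1·w_2 = 1.3416.
u_2 = w_2 − 1.3416·q_1 = (-0.4000, 1.0000, -0.2000).
‖u_2‖ = 1.0954, so q_2 = (-0.3651, 0.9129, -0.1826).
r_{13} = q_1·w_3 = -3.5777; r_{23} = q_2·w_3 = -2.0083.
u_3 = w_3 + 3.5777·q_1 + 2.0083·q_2 = (1.6667, 0.8333, 0.8333).
‖u_3‖ = 2.0412, so q_3 = (0.8165, 0.4082, 0.4082).

Q = [[-0.4472, -0.3651, 0.8165], [0.0000, 0.9129, 0.4082], [0.8944, -0.1826, 0.4082]], R = [[4.4721, 1.3416, -3.5777], [0.0000, 1.0954, -2.0083], [0.0000, 0.0000, 2.0412]]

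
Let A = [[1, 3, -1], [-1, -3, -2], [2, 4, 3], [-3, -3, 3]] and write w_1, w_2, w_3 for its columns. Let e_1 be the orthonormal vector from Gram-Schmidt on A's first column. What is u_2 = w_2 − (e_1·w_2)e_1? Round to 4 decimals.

u_2 = (1.4667, -1.4667, 0.9333, 1.6000)

w_1 = (1, -1, 2, -3); ‖w_1‖ = 3.8730, so e_1 = (0.2582, -0.2582, 0.5164, -0.7746).
e_1·w_2 = 0.2582·3 + (-0.2582)·(-3) + 0.5164·4 + (-0.7746)·(-3) = 5.9386.
u_2 = w_2 − 5.9386·e_1 = (1.4667, -1.4667, 0.9333, 1.6000).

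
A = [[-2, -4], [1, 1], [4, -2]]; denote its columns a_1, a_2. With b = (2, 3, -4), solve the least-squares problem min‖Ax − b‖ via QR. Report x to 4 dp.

a_1 = (-2, 1, 4); ‖a_1‖ = 4.5826, so e_1 = (-0.4364, 0.2182, 0.8729).
e_1·a_2 = (-0.4364)·(-4) + 0.2182·1 + 0.8729·(-2) = 0.2182.
u_2 = a_2 − 0.2182·e_1 = (-3.9048, 0.9524, -2.1905).
‖u_2‖ = 4.5774, so e_2 = (-0.8531, 0.2081, -0.4785).
Qᵀb = (-3.7097, 0.8323).
Back-substitute: x_2 = 0.8323/4.5774 = 0.1818.
x_1 = (-3.7097 − 0.2182·0.1818)/4.5826 = -0.8182.

x = (-0.8182, 0.1818)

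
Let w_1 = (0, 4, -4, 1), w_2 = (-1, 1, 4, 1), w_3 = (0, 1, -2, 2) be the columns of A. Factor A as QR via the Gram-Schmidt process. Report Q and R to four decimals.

Q = [[0.0000, -0.2554, -0.0124], [0.6963, 0.5959, -0.3698], [-0.6963, 0.6810, -0.1402], [0.1741, 0.3405, 0.9184]], R = [[5.7446, -1.9149, 2.4371], [0.0000, 3.9158, -0.0851], [0.0000, 0.0000, 1.7474]]

q_1 = w_1/‖w_1‖ = (0, 4, -4, 1)/5.7446 = (0.0000, 0.6963, -0.6963, 0.1741).
r_{12} = q_1·w_2 = -1.9149.
u_2 = w_2 + 1.9149·q_1 = (-1.0000, 2.3333, 2.6667, 1.3333).
‖u_2‖ = 3.9158, so q_2 = (-0.2554, 0.5959, 0.6810, 0.3405).
r_{13} = q_1·w_3 = 2.4371; r_{23} = q_2·w_3 = -0.0851.
u_3 = w_3 − 2.4371·q_1 + 0.0851·q_2 = (-0.0217, -0.6462, -0.2451, 1.6047).
‖u_3‖ = 1.7474, so q_3 = (-0.0124, -0.3698, -0.1402, 0.9184).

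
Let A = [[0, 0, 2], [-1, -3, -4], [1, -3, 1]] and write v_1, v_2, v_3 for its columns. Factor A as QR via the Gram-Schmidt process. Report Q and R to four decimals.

v_1 = (0, -1, 1); ‖v_1‖ = 1.4142, so e_1 = (0.0000, -0.7071, 0.7071).
e_1·v_2 = 0.0000·0 + (-0.7071)·(-3) + 0.7071·(-3) = 0.0000.
u_2 = v_2 + 0.0000·e_1 = (0.0000, -3.0000, -3.0000).
‖u_2‖ = 4.2426, so e_2 = (0.0000, -0.7071, -0.7071).
e_1·v_3 = 0.0000·2 + (-0.7071)·(-4) + 0.7071·1 = 3.5355; e_2·v_3 = 0.0000·2 + (-0.7071)·(-4) + (-0.7071)·1 = 2.1213.
u_3 = v_3 − 3.5355·e_1 − 2.1213·e_2 = (2.0000, 0.0000, 0.0000).
‖u_3‖ = 2.0000, so e_3 = (1.0000, 0.0000, 0.0000).

Q = [[0.0000, 0.0000, 1.0000], [-0.7071, -0.7071, 0.0000], [0.7071, -0.7071, 0.0000]], R = [[1.4142, 0.0000, 3.5355], [0.0000, 4.2426, 2.1213], [0.0000, 0.0000, 2.0000]]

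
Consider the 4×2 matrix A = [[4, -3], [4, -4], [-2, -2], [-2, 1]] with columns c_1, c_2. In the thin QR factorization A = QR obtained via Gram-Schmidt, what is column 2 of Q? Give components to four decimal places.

c_1 = (4, 4, -2, -2); ‖c_1‖ = 6.3246, so e_1 = (0.6325, 0.6325, -0.3162, -0.3162).
e_1·c_2 = 0.6325·(-3) + 0.6325·(-4) + (-0.3162)·(-2) + (-0.3162)·1 = -4.1110.
u_2 = c_2 + 4.1110·e_1 = (-0.4000, -1.4000, -3.3000, -0.3000).
‖u_2‖ = 3.6194, so e_2 = (-0.1105, -0.3868, -0.9118, -0.0829).

e_2 = (-0.1105, -0.3868, -0.9118, -0.0829)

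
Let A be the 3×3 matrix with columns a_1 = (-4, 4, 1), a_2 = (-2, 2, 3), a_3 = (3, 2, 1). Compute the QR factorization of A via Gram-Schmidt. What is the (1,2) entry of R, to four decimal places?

a_1 = (-4, 4, 1); ‖a_1‖ = 5.7446, so q_1 = (-0.6963, 0.6963, 0.1741).
r_{12} = q_1·a_2 = 3.3075.

r_{12} = 3.3075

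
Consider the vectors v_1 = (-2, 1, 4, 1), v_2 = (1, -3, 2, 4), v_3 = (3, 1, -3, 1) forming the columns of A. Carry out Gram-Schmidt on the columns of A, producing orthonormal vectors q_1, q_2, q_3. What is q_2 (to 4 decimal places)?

q_2 = (0.3105, -0.6296, 0.1380, 0.6986)

q_1 = v_1/‖v_1‖ = (-2, 1, 4, 1)/4.6904 = (-0.4264, 0.2132, 0.8528, 0.2132).
r_{12} = q_1·v_2 = 1.4924.
u_2 = v_2 − 1.4924·q_1 = (1.6364, -3.3182, 0.7273, 3.6818).
‖u_2‖ = 5.2700, so q_2 = (0.3105, -0.6296, 0.1380, 0.6986).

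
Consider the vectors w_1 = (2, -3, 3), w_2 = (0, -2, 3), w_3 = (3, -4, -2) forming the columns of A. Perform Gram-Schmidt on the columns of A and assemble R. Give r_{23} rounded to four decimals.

w_1 = (2, -3, 3); ‖w_1‖ = 4.6904, so q_1 = (0.4264, -0.6396, 0.6396).
q_1·w_2 = 0.4264·0 + (-0.6396)·(-2) + 0.6396·3 = 3.1980.
u_2 = w_2 − 3.1980·q_1 = (-1.3636, 0.0455, 0.9545).
‖u_2‖ = 1.6652, so q_2 = (-0.8189, 0.0273, 0.5732).
r_{23} = q_2·w_3 = -3.7125.

r_{23} = -3.7125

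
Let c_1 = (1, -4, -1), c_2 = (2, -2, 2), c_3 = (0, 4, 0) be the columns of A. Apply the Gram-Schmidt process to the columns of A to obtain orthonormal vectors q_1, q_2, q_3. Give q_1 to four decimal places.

q_1 = c_1/‖c_1‖ = (1, -4, -1)/4.2426 = (0.2357, -0.9428, -0.2357).

q_1 = (0.2357, -0.9428, -0.2357)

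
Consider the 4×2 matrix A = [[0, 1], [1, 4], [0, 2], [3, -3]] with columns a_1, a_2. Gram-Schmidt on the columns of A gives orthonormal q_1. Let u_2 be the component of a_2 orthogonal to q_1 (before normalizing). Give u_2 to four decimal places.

a_1 = (0, 1, 0, 3); ‖a_1‖ = 3.1623, so q_1 = (0.0000, 0.3162, 0.0000, 0.9487).
q_1·a_2 = 0.0000·1 + 0.3162·4 + 0.0000·2 + 0.9487·(-3) = -1.5811.
u_2 = a_2 + 1.5811·q_1 = (1.0000, 4.5000, 2.0000, -1.5000).

u_2 = (1.0000, 4.5000, 2.0000, -1.5000)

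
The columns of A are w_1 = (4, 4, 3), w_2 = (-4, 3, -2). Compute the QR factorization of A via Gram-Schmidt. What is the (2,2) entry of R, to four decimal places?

e_1 = w_1/‖w_1‖ = (4, 4, 3)/6.4031 = (0.6247, 0.6247, 0.4685).
r_{12} = e_1·w_2 = -1.5617.
u_2 = w_2 + 1.5617·e_1 = (-3.0244, 3.9756, -1.2683).
r_{22} = ‖u_2‖ = 5.1537.

r_{22} = 5.1537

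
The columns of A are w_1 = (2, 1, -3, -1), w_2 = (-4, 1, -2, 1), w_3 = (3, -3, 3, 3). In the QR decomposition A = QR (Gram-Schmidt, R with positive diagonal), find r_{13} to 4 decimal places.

w_1 = (2, 1, -3, -1); ‖w_1‖ = 3.8730, so q_1 = (0.5164, 0.2582, -0.7746, -0.2582).
r_{13} = q_1·w_3 = -2.3238.

r_{13} = -2.3238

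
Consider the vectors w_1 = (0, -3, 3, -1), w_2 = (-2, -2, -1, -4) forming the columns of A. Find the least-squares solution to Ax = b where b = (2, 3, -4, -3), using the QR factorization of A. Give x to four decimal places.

w_1 = (0, -3, 3, -1); ‖w_1‖ = 4.3589, so q_1 = (0.0000, -0.6882, 0.6882, -0.2294).
q_1·w_2 = 0.0000·(-2) + (-0.6882)·(-2) + 0.6882·(-1) + (-0.2294)·(-4) = 1.6059.
u_2 = w_2 − 1.6059·q_1 = (-2.0000, -0.8947, -2.1053, -3.6316).
‖u_2‖ = 4.7351, so q_2 = (-0.4224, -0.1890, -0.4446, -0.7670).
Qᵀb = (-4.1295, 2.6677).
Back-substitute: x_2 = 2.6677/4.7351 = 0.5634.
x_1 = (-4.1295 − 1.6059·0.5634)/4.3589 = -1.1549.

x = (-1.1549, 0.5634)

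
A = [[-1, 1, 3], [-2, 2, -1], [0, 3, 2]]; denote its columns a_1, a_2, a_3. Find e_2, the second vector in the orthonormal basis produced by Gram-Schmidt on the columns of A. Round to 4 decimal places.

a_1 = (-1, -2, 0); ‖a_1‖ = 2.2361, so e_1 = (-0.4472, -0.8944, 0.0000).
e_1·a_2 = (-0.4472)·1 + (-0.8944)·2 + 0.0000·3 = -2.2361.
u_2 = a_2 + 2.2361·e_1 = (0.0000, 0.0000, 3.0000).
‖u_2‖ = 3.0000, so e_2 = (0.0000, 0.0000, 1.0000).

e_2 = (0.0000, 0.0000, 1.0000)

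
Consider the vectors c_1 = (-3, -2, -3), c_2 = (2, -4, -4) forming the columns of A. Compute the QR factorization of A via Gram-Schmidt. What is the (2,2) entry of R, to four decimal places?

r_{22} = 5.2049

e_1 = c_1/‖c_1‖ = (-3, -2, -3)/4.6904 = (-0.6396, -0.4264, -0.6396).
r_{12} = e_1·c_2 = 2.9848.
u_2 = c_2 − 2.9848·e_1 = (3.9091, -2.7273, -2.0909).
r_{22} = ‖u_2‖ = 5.2049.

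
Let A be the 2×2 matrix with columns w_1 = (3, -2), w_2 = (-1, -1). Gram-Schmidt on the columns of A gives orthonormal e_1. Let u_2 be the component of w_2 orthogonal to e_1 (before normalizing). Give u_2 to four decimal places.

u_2 = (-0.7692, -1.1538)

w_1 = (3, -2); ‖w_1‖ = 3.6056, so e_1 = (0.8321, -0.5547).
e_1·w_2 = 0.8321·(-1) + (-0.5547)·(-1) = -0.2774.
u_2 = w_2 + 0.2774·e_1 = (-0.7692, -1.1538).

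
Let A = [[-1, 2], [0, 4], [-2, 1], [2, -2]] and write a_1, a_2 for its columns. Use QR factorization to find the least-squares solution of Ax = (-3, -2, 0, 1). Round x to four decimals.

x = (-0.0186, -0.6460)

a_1 = (-1, 0, -2, 2); ‖a_1‖ = 3.0000, so q_1 = (-0.3333, 0.0000, -0.6667, 0.6667).
q_1·a_2 = (-0.3333)·2 + 0.0000·4 + (-0.6667)·1 + 0.6667·(-2) = -2.6667.
u_2 = a_2 + 2.6667·q_1 = (1.1111, 4.0000, -0.7778, -0.2222).
‖u_2‖ = 4.2295, so q_2 = (0.2627, 0.9457, -0.1839, -0.0525).
Qᵀb = (1.6667, -2.7321).
Back-substitute: x_2 = -2.7321/4.2295 = -0.6460.
x_1 = (1.6667 + 2.6667·(-0.6460))/3.0000 = -0.0186.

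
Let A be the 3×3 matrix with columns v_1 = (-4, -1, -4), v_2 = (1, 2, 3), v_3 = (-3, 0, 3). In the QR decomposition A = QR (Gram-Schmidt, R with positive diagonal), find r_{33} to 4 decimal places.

r_{33} = 3.0645

q_1 = v_1/‖v_1‖ = (-4, -1, -4)/5.7446 = (-0.6963, -0.1741, -0.6963).
r_{12} = q_1·v_2 = -3.1334.
u_2 = v_2 + 3.1334·q_1 = (-1.1818, 1.4545, 0.8182).
‖u_2‖ = 2.0449, so q_2 = (-0.5779, 0.7113, 0.4001).
r_{13} = q_1·v_3 = 0.0000; r_{23} = q_2·v_3 = 2.9341.
u_3 = v_3 − 0.0000·q_1 − 2.9341·q_2 = (-1.3043, -2.0870, 1.8261).
r_{33} = ‖u_3‖ = 3.0645.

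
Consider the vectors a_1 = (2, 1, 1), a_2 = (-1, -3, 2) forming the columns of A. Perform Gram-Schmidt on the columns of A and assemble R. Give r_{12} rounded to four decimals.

r_{12} = -1.2247

q_1 = a_1/‖a_1‖ = (2, 1, 1)/2.4495 = (0.8165, 0.4082, 0.4082).
r_{12} = q_1·a_2 = -1.2247.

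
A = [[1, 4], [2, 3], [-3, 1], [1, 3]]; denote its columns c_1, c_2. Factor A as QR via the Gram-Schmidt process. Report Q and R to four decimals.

Q = [[0.2582, 0.6262], [0.5164, 0.3131], [-0.7746, 0.5636], [0.2582, 0.4384]], R = [[3.8730, 2.5820], [0.0000, 5.3229]]

c_1 = (1, 2, -3, 1); ‖c_1‖ = 3.8730, so e_1 = (0.2582, 0.5164, -0.7746, 0.2582).
e_1·c_2 = 0.2582·4 + 0.5164·3 + (-0.7746)·1 + 0.2582·3 = 2.5820.
u_2 = c_2 − 2.5820·e_1 = (3.3333, 1.6667, 3.0000, 2.3333).
‖u_2‖ = 5.3229, so e_2 = (0.6262, 0.3131, 0.5636, 0.4384).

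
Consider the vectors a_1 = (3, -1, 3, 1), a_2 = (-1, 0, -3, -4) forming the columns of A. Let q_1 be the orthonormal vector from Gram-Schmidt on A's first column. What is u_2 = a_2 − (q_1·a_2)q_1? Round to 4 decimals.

u_2 = (1.4000, -0.8000, -0.6000, -3.2000)

a_1 = (3, -1, 3, 1); ‖a_1‖ = 4.4721, so q_1 = (0.6708, -0.2236, 0.6708, 0.2236).
q_1·a_2 = 0.6708·(-1) + (-0.2236)·0 + 0.6708·(-3) + 0.2236·(-4) = -3.5777.
u_2 = a_2 + 3.5777·q_1 = (1.4000, -0.8000, -0.6000, -3.2000).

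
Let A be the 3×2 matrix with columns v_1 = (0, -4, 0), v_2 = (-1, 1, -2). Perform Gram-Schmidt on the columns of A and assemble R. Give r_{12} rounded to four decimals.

r_{12} = -1.0000

q_1 = v_1/‖v_1‖ = (0, -4, 0)/4.0000 = (0.0000, -1.0000, 0.0000).
r_{12} = q_1·v_2 = -1.0000.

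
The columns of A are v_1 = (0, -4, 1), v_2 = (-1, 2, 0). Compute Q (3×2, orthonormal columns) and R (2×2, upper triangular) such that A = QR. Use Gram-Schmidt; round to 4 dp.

Q = [[0.0000, -0.8997], [-0.9701, 0.1059], [0.2425, 0.4234]], R = [[4.1231, -1.9403], [0.0000, 1.1114]]

e_1 = v_1/‖v_1‖ = (0, -4, 1)/4.1231 = (0.0000, -0.9701, 0.2425).
r_{12} = e_1·v_2 = -1.9403.
u_2 = v_2 + 1.9403·e_1 = (-1.0000, 0.1176, 0.4706).
‖u_2‖ = 1.1114, so e_2 = (-0.8997, 0.1059, 0.4234).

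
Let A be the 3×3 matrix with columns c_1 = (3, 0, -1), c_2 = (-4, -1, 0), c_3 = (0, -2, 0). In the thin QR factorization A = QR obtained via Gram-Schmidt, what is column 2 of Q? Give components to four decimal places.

c_1 = (3, 0, -1); ‖c_1‖ = 3.1623, so q_1 = (0.9487, 0.0000, -0.3162).
q_1·c_2 = 0.9487·(-4) + 0.0000·(-1) + (-0.3162)·0 = -3.7947.
u_2 = c_2 + 3.7947·q_1 = (-0.4000, -1.0000, -1.2000).
‖u_2‖ = 1.6125, so q_2 = (-0.2481, -0.6202, -0.7442).

q_2 = (-0.2481, -0.6202, -0.7442)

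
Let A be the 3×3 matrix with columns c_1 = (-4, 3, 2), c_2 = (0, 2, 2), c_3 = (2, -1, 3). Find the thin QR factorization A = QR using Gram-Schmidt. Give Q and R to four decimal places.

Q = [[-0.7428, 0.6465, -0.1741], [0.5571, 0.4526, -0.6963], [0.3714, 0.6142, 0.6963]], R = [[5.3852, 1.8570, -0.9285], [0.0000, 2.1335, 2.6830], [0.0000, 0.0000, 2.4371]]

c_1 = (-4, 3, 2); ‖c_1‖ = 5.3852, so q_1 = (-0.7428, 0.5571, 0.3714).
q_1·c_2 = (-0.7428)·0 + 0.5571·2 + 0.3714·2 = 1.8570.
u_2 = c_2 − 1.8570·q_1 = (1.3793, 0.9655, 1.3103).
‖u_2‖ = 2.1335, so q_2 = (0.6465, 0.4526, 0.6142).
q_1·c_3 = (-0.7428)·2 + 0.5571·(-1) + 0.3714·3 = -0.9285; q_2·c_3 = 0.6465·2 + 0.4526·(-1) + 0.6142·3 = 2.6830.
u_3 = c_3 + 0.9285·q_1 − 2.6830·q_2 = (-0.4242, -1.6970, 1.6970).
‖u_3‖ = 2.4371, so q_3 = (-0.1741, -0.6963, 0.6963).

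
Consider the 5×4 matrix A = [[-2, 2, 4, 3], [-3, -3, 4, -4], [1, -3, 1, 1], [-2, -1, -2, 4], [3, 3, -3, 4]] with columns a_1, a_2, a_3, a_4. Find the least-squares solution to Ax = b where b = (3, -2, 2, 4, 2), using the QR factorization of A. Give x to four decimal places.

x = (-0.0938, -0.3278, 0.1521, 0.9495)

a_1 = (-2, -3, 1, -2, 3); ‖a_1‖ = 5.1962, so q_1 = (-0.3849, -0.5774, 0.1925, -0.3849, 0.5774).
q_1·a_2 = (-0.3849)·2 + (-0.5774)·(-3) + 0.1925·(-3) + (-0.3849)·(-1) + 0.5774·3 = 2.5019.
u_2 = a_2 − 2.5019·q_1 = (2.9630, -1.5556, -3.4815, -0.0370, 1.5556).
‖u_2‖ = 5.0735, so q_2 = (0.5840, -0.3066, -0.6862, -0.0073, 0.3066).
q_1·a_3 = (-0.3849)·4 + (-0.5774)·4 + 0.1925·1 + (-0.3849)·(-2) + 0.5774·(-3) = -4.6188; q_2·a_3 = 0.5840·4 + (-0.3066)·4 + (-0.6862)·1 + (-0.0073)·(-2) + 0.3066·(-3) = -0.4818.
u_3 = a_3 + 4.6188·q_1 + 0.4818·q_2 = (2.5036, 1.1856, 1.5583, -3.7813, -0.1856).
‖u_3‖ = 4.9431, so q_3 = (0.5065, 0.2399, 0.3152, -0.7650, -0.0375).
q_1·a_4 = (-0.3849)·3 + (-0.5774)·(-4) + 0.1925·1 + (-0.3849)·4 + 0.5774·4 = 2.1170; q_2·a_4 = 0.5840·3 + (-0.3066)·(-4) + (-0.6862)·1 + (-0.0073)·4 + 0.3066·4 = 3.4894; q_3·a_4 = 0.5065·3 + 0.2399·(-4) + 0.3152·1 + (-0.7650)·4 + (-0.0375)·4 = -2.3348.
u_4 = a_4 − 2.1170·q_1 − 3.4894·q_2 + 2.3348·q_3 = (2.9595, -1.1479, 3.7231, 3.0543, 1.6202).
‖u_4‖ = 5.9909, so q_4 = (0.4940, -0.1916, 0.6214, 0.5098, 0.2704).
Qᵀb = (0.0000, 1.5768, -1.4647, 5.6883).
Back-substitute: x_4 = 5.6883/5.9909 = 0.9495.
x_3 = (-1.4647 + 2.3348·0.9495)/4.9431 = 0.1521.
x_2 = (1.5768 + 0.4818·0.1521 − 3.4894·0.9495)/5.0735 = -0.3278.
x_1 = (0.0000 − 2.5019·(-0.3278) + 4.6188·0.1521 − 2.1170·0.9495)/5.1962 = -0.0938.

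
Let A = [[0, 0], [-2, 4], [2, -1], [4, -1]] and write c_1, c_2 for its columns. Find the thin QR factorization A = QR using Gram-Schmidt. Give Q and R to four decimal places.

Q = [[0.0000, 0.0000], [-0.4082, 0.9035], [0.4082, 0.0531], [0.8165, 0.4252]], R = [[4.8990, -2.8577], [0.0000, 3.1358]]

c_1 = (0, -2, 2, 4); ‖c_1‖ = 4.8990, so q_1 = (0.0000, -0.4082, 0.4082, 0.8165).
q_1·c_2 = 0.0000·0 + (-0.4082)·4 + 0.4082·(-1) + 0.8165·(-1) = -2.8577.
u_2 = c_2 + 2.8577·q_1 = (0.0000, 2.8333, 0.1667, 1.3333).
‖u_2‖ = 3.1358, so q_2 = (0.0000, 0.9035, 0.0531, 0.4252).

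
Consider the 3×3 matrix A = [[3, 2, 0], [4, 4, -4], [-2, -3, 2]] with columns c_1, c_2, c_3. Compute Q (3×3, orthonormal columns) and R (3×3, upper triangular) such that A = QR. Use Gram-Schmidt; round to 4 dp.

q_1 = c_1/‖c_1‖ = (3, 4, -2)/5.3852 = (0.5571, 0.7428, -0.3714).
r_{12} = q_1·c_2 = 5.1995.
u_2 = c_2 − 5.1995·q_1 = (-0.8966, 0.1379, -1.0690).
‖u_2‖ = 1.4020, so q_2 = (-0.6395, 0.0984, -0.7625).
r_{13} = q_1·c_3 = -3.7139; r_{23} = q_2·c_3 = -1.9185.
u_3 = c_3 + 3.7139·q_1 + 1.9185·q_2 = (0.8421, -1.0526, -0.8421).
‖u_3‖ = 1.5894, so q_3 = (0.5298, -0.6623, -0.5298).

Q = [[0.5571, -0.6395, 0.5298], [0.7428, 0.0984, -0.6623], [-0.3714, -0.7625, -0.5298]], R = [[5.3852, 5.1995, -3.7139], [0.0000, 1.4020, -1.9185], [0.0000, 0.0000, 1.5894]]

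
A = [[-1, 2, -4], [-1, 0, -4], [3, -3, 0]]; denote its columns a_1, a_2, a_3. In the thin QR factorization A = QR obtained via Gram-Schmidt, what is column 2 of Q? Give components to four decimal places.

e_1 = a_1/‖a_1‖ = (-1, -1, 3)/3.3166 = (-0.3015, -0.3015, 0.9045).
r_{12} = e_1·a_2 = -3.3166.
u_2 = a_2 + 3.3166·e_1 = (1.0000, -1.0000, 0.0000).
‖u_2‖ = 1.4142, so e_2 = (0.7071, -0.7071, 0.0000).

e_2 = (0.7071, -0.7071, 0.0000)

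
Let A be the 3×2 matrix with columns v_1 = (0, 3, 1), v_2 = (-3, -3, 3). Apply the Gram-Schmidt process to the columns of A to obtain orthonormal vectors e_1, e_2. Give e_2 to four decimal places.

e_2 = (-0.6202, -0.2481, 0.7442)

v_1 = (0, 3, 1); ‖v_1‖ = 3.1623, so e_1 = (0.0000, 0.9487, 0.3162).
e_1·v_2 = 0.0000·(-3) + 0.9487·(-3) + 0.3162·3 = -1.8974.
u_2 = v_2 + 1.8974·e_1 = (-3.0000, -1.2000, 3.6000).
‖u_2‖ = 4.8374, so e_2 = (-0.6202, -0.2481, 0.7442).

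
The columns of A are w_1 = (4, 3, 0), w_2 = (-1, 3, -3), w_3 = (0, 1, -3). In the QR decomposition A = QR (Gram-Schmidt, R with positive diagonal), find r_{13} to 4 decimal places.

r_{13} = 0.6000

e_1 = w_1/‖w_1‖ = (4, 3, 0)/5.0000 = (0.8000, 0.6000, 0.0000).
r_{13} = e_1·w_3 = 0.6000.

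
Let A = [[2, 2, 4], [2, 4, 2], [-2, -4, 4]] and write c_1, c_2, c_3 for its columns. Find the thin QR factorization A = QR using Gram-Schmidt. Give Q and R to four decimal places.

Q = [[0.5774, -0.8165, 0.0000], [0.5774, 0.4082, 0.7071], [-0.5774, -0.4082, 0.7071]], R = [[3.4641, 5.7735, 1.1547], [0.0000, 1.6330, -4.0825], [0.0000, 0.0000, 4.2426]]

c_1 = (2, 2, -2); ‖c_1‖ = 3.4641, so e_1 = (0.5774, 0.5774, -0.5774).
e_1·c_2 = 0.5774·2 + 0.5774·4 + (-0.5774)·(-4) = 5.7735.
u_2 = c_2 − 5.7735·e_1 = (-1.3333, 0.6667, -0.6667).
‖u_2‖ = 1.6330, so e_2 = (-0.8165, 0.4082, -0.4082).
e_1·c_3 = 0.5774·4 + 0.5774·2 + (-0.5774)·4 = 1.1547; e_2·c_3 = (-0.8165)·4 + 0.4082·2 + (-0.4082)·4 = -4.0825.
u_3 = c_3 − 1.1547·e_1 + 4.0825·e_2 = (0.0000, 3.0000, 3.0000).
‖u_3‖ = 4.2426, so e_3 = (0.0000, 0.7071, 0.7071).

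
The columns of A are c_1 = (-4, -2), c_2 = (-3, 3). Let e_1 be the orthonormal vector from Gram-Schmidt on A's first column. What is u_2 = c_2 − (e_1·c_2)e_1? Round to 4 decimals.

c_1 = (-4, -2); ‖c_1‖ = 4.4721, so e_1 = (-0.8944, -0.4472).
e_1·c_2 = (-0.8944)·(-3) + (-0.4472)·3 = 1.3416.
u_2 = c_2 − 1.3416·e_1 = (-1.8000, 3.6000).

u_2 = (-1.8000, 3.6000)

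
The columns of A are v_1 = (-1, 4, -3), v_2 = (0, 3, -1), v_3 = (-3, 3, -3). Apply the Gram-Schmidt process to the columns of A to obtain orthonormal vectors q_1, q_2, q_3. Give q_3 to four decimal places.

q_3 = (-0.8452, 0.1690, 0.5071)

q_1 = v_1/‖v_1‖ = (-1, 4, -3)/5.0990 = (-0.1961, 0.7845, -0.5883).
r_{12} = q_1·v_2 = 2.9417.
u_2 = v_2 − 2.9417·q_1 = (0.5769, 0.6923, 0.7308).
‖u_2‖ = 1.1602, so q_2 = (0.4972, 0.5967, 0.6298).
r_{13} = q_1·v_3 = 4.7068; r_{23} = q_2·v_3 = -1.5912.
u_3 = v_3 − 4.7068·q_1 + 1.5912·q_2 = (-1.2857, 0.2571, 0.7714).
‖u_3‖ = 1.5213, so q_3 = (-0.8452, 0.1690, 0.5071).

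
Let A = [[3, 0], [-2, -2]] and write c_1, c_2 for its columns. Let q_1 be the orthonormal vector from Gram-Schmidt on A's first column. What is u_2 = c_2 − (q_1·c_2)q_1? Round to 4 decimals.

q_1 = c_1/‖c_1‖ = (3, -2)/3.6056 = (0.8321, -0.5547).
r_{12} = q_1·c_2 = 1.1094.
u_2 = c_2 − 1.1094·q_1 = (-0.9231, -1.3846).

u_2 = (-0.9231, -1.3846)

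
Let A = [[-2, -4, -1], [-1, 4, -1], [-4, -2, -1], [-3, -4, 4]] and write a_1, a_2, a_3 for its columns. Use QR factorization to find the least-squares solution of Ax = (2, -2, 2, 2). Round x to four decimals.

x = (-0.1560, -0.4896, -0.0860)

a_1 = (-2, -1, -4, -3); ‖a_1‖ = 5.4772, so e_1 = (-0.3651, -0.1826, -0.7303, -0.5477).
e_1·a_2 = (-0.3651)·(-4) + (-0.1826)·4 + (-0.7303)·(-2) + (-0.5477)·(-4) = 4.3818.
u_2 = a_2 − 4.3818·e_1 = (-2.4000, 4.8000, 1.2000, -1.6000).
‖u_2‖ = 5.7271, so e_2 = (-0.4191, 0.8381, 0.2095, -0.2794).
e_1·a_3 = (-0.3651)·(-1) + (-0.1826)·(-1) + (-0.7303)·(-1) + (-0.5477)·4 = -0.9129; e_2·a_3 = (-0.4191)·(-1) + 0.8381·(-1) + 0.2095·(-1) + (-0.2794)·4 = -1.7461.
u_3 = a_3 + 0.9129·e_1 + 1.7461·e_2 = (-2.0650, 0.2967, -1.3008, 3.0122).
‖u_3‖ = 3.8882, so e_3 = (-0.5311, 0.0763, -0.3346, 0.7747).
Qᵀb = (-2.9212, -2.6540, -0.3346).
Back-substitute: x_3 = -0.3346/3.8882 = -0.0860.
x_2 = (-2.6540 + 1.7461·(-0.0860))/5.7271 = -0.4896.
x_1 = (-2.9212 − 4.3818·(-0.4896) + 0.9129·(-0.0860))/5.4772 = -0.1560.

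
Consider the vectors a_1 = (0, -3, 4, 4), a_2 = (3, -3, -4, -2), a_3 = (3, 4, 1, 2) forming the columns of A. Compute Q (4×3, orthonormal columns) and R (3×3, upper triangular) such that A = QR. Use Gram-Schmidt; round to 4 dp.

a_1 = (0, -3, 4, 4); ‖a_1‖ = 6.4031, so q_1 = (0.0000, -0.4685, 0.6247, 0.6247).
q_1·a_2 = 0.0000·3 + (-0.4685)·(-3) + 0.6247·(-4) + 0.6247·(-2) = -2.3426.
u_2 = a_2 + 2.3426·q_1 = (3.0000, -4.0976, -2.5366, -0.5366).
‖u_2‖ = 5.7019, so q_2 = (0.5261, -0.7186, -0.4449, -0.0941).
q_1·a_3 = 0.0000·3 + (-0.4685)·4 + 0.6247·1 + 0.6247·2 = 0.0000; q_2·a_3 = 0.5261·3 + (-0.7186)·4 + (-0.4449)·1 + (-0.0941)·2 = -1.9292.
u_3 = a_3 − 0.0000·q_1 + 1.9292·q_2 = (4.0150, 2.6137, 0.1418, 1.8185).
‖u_3‖ = 5.1262, so q_3 = (0.7832, 0.5099, 0.0277, 0.3547).

Q = [[0.0000, 0.5261, 0.7832], [-0.4685, -0.7186, 0.5099], [0.6247, -0.4449, 0.0277], [0.6247, -0.0941, 0.3547]], R = [[6.4031, -2.3426, 0.0000], [0.0000, 5.7019, -1.9292], [0.0000, 0.0000, 5.1262]]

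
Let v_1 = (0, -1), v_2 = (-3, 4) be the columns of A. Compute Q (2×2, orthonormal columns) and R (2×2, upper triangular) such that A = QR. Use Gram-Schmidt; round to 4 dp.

Q = [[0.0000, -1.0000], [-1.0000, 0.0000]], R = [[1.0000, -4.0000], [0.0000, 3.0000]]

v_1 = (0, -1); ‖v_1‖ = 1.0000, so q_1 = (0.0000, -1.0000).
q_1·v_2 = 0.0000·(-3) + (-1.0000)·4 = -4.0000.
u_2 = v_2 + 4.0000·q_1 = (-3.0000, 0.0000).
‖u_2‖ = 3.0000, so q_2 = (-1.0000, 0.0000).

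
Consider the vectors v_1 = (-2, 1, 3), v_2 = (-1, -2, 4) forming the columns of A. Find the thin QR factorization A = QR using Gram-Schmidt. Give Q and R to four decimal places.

Q = [[-0.5345, 0.2182], [0.2673, -0.8729], [0.8018, 0.4364]], R = [[3.7417, 3.2071], [0.0000, 3.2733]]

v_1 = (-2, 1, 3); ‖v_1‖ = 3.7417, so e_1 = (-0.5345, 0.2673, 0.8018).
e_1·v_2 = (-0.5345)·(-1) + 0.2673·(-2) + 0.8018·4 = 3.2071.
u_2 = v_2 − 3.2071·e_1 = (0.7143, -2.8571, 1.4286).
‖u_2‖ = 3.2733, so e_2 = (0.2182, -0.8729, 0.4364).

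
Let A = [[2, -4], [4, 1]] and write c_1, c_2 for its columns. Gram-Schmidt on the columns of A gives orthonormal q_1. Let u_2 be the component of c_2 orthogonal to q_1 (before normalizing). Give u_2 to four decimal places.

u_2 = (-3.6000, 1.8000)

c_1 = (2, 4); ‖c_1‖ = 4.4721, so q_1 = (0.4472, 0.8944).
q_1·c_2 = 0.4472·(-4) + 0.8944·1 = -0.8944.
u_2 = c_2 + 0.8944·q_1 = (-3.6000, 1.8000).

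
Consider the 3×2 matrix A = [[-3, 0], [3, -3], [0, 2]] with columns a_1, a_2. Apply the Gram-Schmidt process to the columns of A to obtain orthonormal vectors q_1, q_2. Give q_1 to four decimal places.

a_1 = (-3, 3, 0); ‖a_1‖ = 4.2426, so q_1 = (-0.7071, 0.7071, 0.0000).

q_1 = (-0.7071, 0.7071, 0.0000)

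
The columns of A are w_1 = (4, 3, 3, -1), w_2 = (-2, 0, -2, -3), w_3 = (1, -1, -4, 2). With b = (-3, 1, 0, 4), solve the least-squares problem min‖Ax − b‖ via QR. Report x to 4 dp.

e_1 = w_1/‖w_1‖ = (4, 3, 3, -1)/5.9161 = (0.6761, 0.5071, 0.5071, -0.1690).
r_{12} = e_1·w_2 = -1.8593.
u_2 = w_2 + 1.8593·e_1 = (-0.7429, 0.9429, -1.0571, -3.3143).
‖u_2‖ = 3.6801, so e_2 = (-0.2019, 0.2562, -0.2873, -0.9006).
r_{13} = e_1·w_3 = -2.1974; r_{23} = e_2·w_3 = -1.1102.
u_3 = w_3 + 2.1974·e_1 + 1.1102·e_2 = (2.2616, 0.3987, -3.2046, 0.6287).
‖u_3‖ = 3.9923, so e_3 = (0.5665, 0.0999, -0.8027, 0.1575).
Qᵀb = (-2.1974, -2.7406, -0.9697).
Back-substitute: x_3 = -0.9697/3.9923 = -0.2429.
x_2 = (-2.7406 + 1.1102·(-0.2429))/3.6801 = -0.8180.
x_1 = (-2.1974 + 1.8593·(-0.8180) + 2.1974·(-0.2429))/5.9161 = -0.7187.

x = (-0.7187, -0.8180, -0.2429)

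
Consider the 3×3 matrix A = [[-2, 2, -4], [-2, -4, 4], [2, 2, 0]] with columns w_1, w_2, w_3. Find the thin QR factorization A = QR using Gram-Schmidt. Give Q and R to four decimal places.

Q = [[-0.5774, 0.7715, 0.2673], [-0.5774, -0.6172, 0.5345], [0.5774, 0.1543, 0.8018]], R = [[3.4641, 2.3094, 0.0000], [0.0000, 4.3205, -5.5549], [0.0000, 0.0000, 1.0690]]

w_1 = (-2, -2, 2); ‖w_1‖ = 3.4641, so q_1 = (-0.5774, -0.5774, 0.5774).
q_1·w_2 = (-0.5774)·2 + (-0.5774)·(-4) + 0.5774·2 = 2.3094.
u_2 = w_2 − 2.3094·q_1 = (3.3333, -2.6667, 0.6667).
‖u_2‖ = 4.3205, so q_2 = (0.7715, -0.6172, 0.1543).
q_1·w_3 = (-0.5774)·(-4) + (-0.5774)·4 + 0.5774·0 = 0.0000; q_2·w_3 = 0.7715·(-4) + (-0.6172)·4 + 0.1543·0 = -5.5549.
u_3 = w_3 + 0.0000·q_1 + 5.5549·q_2 = (0.2857, 0.5714, 0.8571).
‖u_3‖ = 1.0690, so q_3 = (0.2673, 0.5345, 0.8018).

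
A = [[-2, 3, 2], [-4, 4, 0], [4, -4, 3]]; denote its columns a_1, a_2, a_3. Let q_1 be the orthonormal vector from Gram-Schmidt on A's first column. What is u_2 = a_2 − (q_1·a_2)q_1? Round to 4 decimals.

q_1 = a_1/‖a_1‖ = (-2, -4, 4)/6.0000 = (-0.3333, -0.6667, 0.6667).
r_{12} = q_1·a_2 = -6.3333.
u_2 = a_2 + 6.3333·q_1 = (0.8889, -0.2222, 0.2222).

u_2 = (0.8889, -0.2222, 0.2222)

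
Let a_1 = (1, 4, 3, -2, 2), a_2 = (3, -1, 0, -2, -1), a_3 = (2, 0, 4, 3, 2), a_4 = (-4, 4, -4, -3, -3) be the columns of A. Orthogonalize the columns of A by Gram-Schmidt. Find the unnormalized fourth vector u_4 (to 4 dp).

a_1 = (1, 4, 3, -2, 2); ‖a_1‖ = 5.8310, so e_1 = (0.1715, 0.6860, 0.5145, -0.3430, 0.3430).
e_1·a_2 = 0.1715·3 + 0.6860·(-1) + 0.5145·0 + (-0.3430)·(-2) + 0.3430·(-1) = 0.1715.
u_2 = a_2 − 0.1715·e_1 = (2.9706, -1.1176, -0.0882, -1.9412, -1.0588).
‖u_2‖ = 3.8692, so e_2 = (0.7678, -0.2889, -0.0228, -0.5017, -0.2737).
e_1·a_3 = 0.1715·2 + 0.6860·0 + 0.5145·4 + (-0.3430)·3 + 0.3430·2 = 2.0580; e_2·a_3 = 0.7678·2 + (-0.2889)·0 + (-0.0228)·4 + (-0.5017)·3 + (-0.2737)·2 = -0.6081.
u_3 = a_3 − 2.0580·e_1 + 0.6081·e_2 = (2.1139, -1.5874, 2.9273, 3.4008, 1.1277).
‖u_3‖ = 5.3287, so e_3 = (0.3967, -0.2979, 0.5493, 0.6382, 0.2116).
e_1·a_4 = 0.1715·(-4) + 0.6860·4 + 0.5145·(-4) + (-0.3430)·(-3) + 0.3430·(-3) = 0.0000; e_2·a_4 = 0.7678·(-4) + (-0.2889)·4 + (-0.0228)·(-4) + (-0.5017)·(-3) + (-0.2737)·(-3) = -1.8092; e_3·a_4 = 0.3967·(-4) + (-0.2979)·4 + 0.5493·(-4) + 0.6382·(-3) + 0.2116·(-3) = -7.5253.
u_4 = a_4 + 0.0000·e_1 + 1.8092·e_2 + 7.5253·e_3 = (0.3744, 1.2356, 0.0928, 0.8950, -1.9025).

u_4 = (0.3744, 1.2356, 0.0928, 0.8950, -1.9025)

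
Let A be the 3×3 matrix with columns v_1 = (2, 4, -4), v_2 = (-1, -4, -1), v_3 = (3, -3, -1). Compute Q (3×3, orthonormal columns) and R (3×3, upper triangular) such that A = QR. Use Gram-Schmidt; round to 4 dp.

v_1 = (2, 4, -4); ‖v_1‖ = 6.0000, so e_1 = (0.3333, 0.6667, -0.6667).
e_1·v_2 = 0.3333·(-1) + 0.6667·(-4) + (-0.6667)·(-1) = -2.3333.
u_2 = v_2 + 2.3333·e_1 = (-0.2222, -2.4444, -2.5556).
‖u_2‖ = 3.5434, so e_2 = (-0.0627, -0.6899, -0.7212).
e_1·v_3 = 0.3333·3 + 0.6667·(-3) + (-0.6667)·(-1) = -0.3333; e_2·v_3 = (-0.0627)·3 + (-0.6899)·(-3) + (-0.7212)·(-1) = 2.6027.
u_3 = v_3 + 0.3333·e_1 − 2.6027·e_2 = (3.2743, -0.9823, 0.6549).
‖u_3‖ = 3.4807, so e_3 = (0.9407, -0.2822, 0.1881).

Q = [[0.3333, -0.0627, 0.9407], [0.6667, -0.6899, -0.2822], [-0.6667, -0.7212, 0.1881]], R = [[6.0000, -2.3333, -0.3333], [0.0000, 3.5434, 2.6027], [0.0000, 0.0000, 3.4807]]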